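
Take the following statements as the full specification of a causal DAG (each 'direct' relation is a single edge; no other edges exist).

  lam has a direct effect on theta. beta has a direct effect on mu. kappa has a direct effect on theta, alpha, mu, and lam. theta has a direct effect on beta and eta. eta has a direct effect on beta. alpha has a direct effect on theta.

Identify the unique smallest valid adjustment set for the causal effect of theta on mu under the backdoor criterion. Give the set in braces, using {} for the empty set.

{kappa}

Variables eligible for adjustment (non-descendants of theta, excluding theta and mu): {alpha, kappa, lam}.
Backdoor paths from theta to mu:
  P1: theta <- kappa -> mu
  P2: theta <- alpha <- kappa -> mu
  P3: theta <- lam <- kappa -> mu
The empty set is not sufficient: P1 (theta <- kappa -> mu) has no collider blocking it and no conditioned non-collider, so it is open.
Try {kappa}:
  P1: blocked at fork node kappa ∈ conditioning set.
  P2: blocked at fork node kappa ∈ conditioning set.
  P3: blocked at fork node kappa ∈ conditioning set.
{kappa} contains no descendant of theta and blocks every backdoor path.
No other singleton works — e.g. {alpha} leaves P1 open — so {kappa} is the unique smallest valid adjustment set.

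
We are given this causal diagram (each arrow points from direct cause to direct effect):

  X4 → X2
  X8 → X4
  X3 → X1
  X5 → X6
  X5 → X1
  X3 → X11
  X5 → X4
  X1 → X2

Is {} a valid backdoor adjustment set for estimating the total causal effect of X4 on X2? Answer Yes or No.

Backdoor paths from X4 to X2 (paths whose first edge points into X4):
  P1: X4 <- X5 -> X1 -> X2
Condition 1 (no descendant of X4 in the set): holds — descendants of X4 are {X2}; none are in {}.
Condition 2 (every backdoor path blocked by {}):
  P1: open — no interior node is in the conditioning set.
{} does not satisfy the backdoor criterion.

No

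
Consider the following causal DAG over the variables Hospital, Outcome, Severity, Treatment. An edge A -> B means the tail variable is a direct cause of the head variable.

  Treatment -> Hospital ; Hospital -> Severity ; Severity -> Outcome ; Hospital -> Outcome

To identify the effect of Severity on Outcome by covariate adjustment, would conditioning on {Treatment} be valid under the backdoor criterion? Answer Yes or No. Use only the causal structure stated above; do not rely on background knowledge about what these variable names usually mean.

No

Backdoor paths from Severity to Outcome (paths whose first edge points into Severity):
  P1: Severity <- Hospital -> Outcome
Condition 1 (no descendant of Severity in the set): holds — descendants of Severity are {Outcome}; none are in {Treatment}.
Condition 2 (every backdoor path blocked by {Treatment}):
  P1: open — no interior node is in the conditioning set.
{Treatment} does not satisfy the backdoor criterion.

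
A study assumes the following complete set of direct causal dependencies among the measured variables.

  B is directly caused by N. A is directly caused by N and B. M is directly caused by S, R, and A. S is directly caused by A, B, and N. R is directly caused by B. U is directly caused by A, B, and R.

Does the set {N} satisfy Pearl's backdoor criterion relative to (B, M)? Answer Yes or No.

Backdoor paths from B to M (paths whose first edge points into B):
  P1: B <- N -> A -> U <- R -> M
  P2: B <- N -> A -> S -> M
  P3: B <- N -> A -> M
  P4: B <- N -> S <- A -> U <- R -> M
  P5: B <- N -> S <- A -> M
  P6: B <- N -> S -> M
Condition 1 (no descendant of B in the set): holds — descendants of B are {A, M, R, S, U}; none are in {N}.
Condition 2 (every backdoor path blocked by {N}):
  P1: blocked at fork node N ∈ conditioning set.
  P2: blocked at fork node N ∈ conditioning set.
  P3: blocked at fork node N ∈ conditioning set.
  P4: blocked at fork node N ∈ conditioning set.
  P5: blocked at fork node N ∈ conditioning set.
  P6: blocked at fork node N ∈ conditioning set.
{N} satisfies the backdoor criterion.

Yes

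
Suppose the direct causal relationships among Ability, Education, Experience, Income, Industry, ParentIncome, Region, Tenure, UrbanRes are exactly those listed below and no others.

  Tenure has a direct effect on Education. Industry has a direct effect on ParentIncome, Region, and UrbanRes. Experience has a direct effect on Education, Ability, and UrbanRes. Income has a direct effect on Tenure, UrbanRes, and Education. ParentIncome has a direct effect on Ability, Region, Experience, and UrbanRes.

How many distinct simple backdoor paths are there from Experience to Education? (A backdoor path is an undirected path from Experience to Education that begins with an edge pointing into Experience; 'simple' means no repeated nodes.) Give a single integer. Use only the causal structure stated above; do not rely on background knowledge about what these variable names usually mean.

6

A backdoor path from Experience to Education is any simple undirected path whose first edge points into Experience (i.e. leaves Experience via a parent).
Parents of Experience: {ParentIncome}.
Enumerating:
  P1: Experience <- ParentIncome <- Industry -> UrbanRes <- Income -> Tenure -> Education
  P2: Experience <- ParentIncome <- Industry -> UrbanRes <- Income -> Education
  P3: Experience <- ParentIncome -> Region <- Industry -> UrbanRes <- Income -> Tenure -> Education
  P4: Experience <- ParentIncome -> Region <- Industry -> UrbanRes <- Income -> Education
  P5: Experience <- ParentIncome -> UrbanRes <- Income -> Tenure -> Education
  P6: Experience <- ParentIncome -> UrbanRes <- Income -> Education
That exhausts the simple backdoor paths. Count: 6.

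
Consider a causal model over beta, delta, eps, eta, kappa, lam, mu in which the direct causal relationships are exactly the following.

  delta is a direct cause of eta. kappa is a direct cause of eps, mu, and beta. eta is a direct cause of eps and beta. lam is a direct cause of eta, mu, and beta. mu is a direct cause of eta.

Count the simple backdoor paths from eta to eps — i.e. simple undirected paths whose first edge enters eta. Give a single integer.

A backdoor path from eta to eps is any simple undirected path whose first edge points into eta (i.e. leaves eta via a parent).
Parents of eta: {delta, lam, mu}.
Enumerating:
  P1: eta <- lam -> mu <- kappa -> eps
  P2: eta <- lam -> beta <- kappa -> eps
  P3: eta <- mu <- kappa -> eps
  P4: eta <- mu <- lam -> beta <- kappa -> eps
That exhausts the simple backdoor paths. Count: 4.

4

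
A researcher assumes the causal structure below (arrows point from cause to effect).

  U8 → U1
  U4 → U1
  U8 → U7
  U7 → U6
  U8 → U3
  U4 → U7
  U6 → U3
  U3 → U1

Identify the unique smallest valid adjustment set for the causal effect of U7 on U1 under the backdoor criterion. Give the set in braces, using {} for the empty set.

Variables eligible for adjustment (non-descendants of U7, excluding U7 and U1): {U4, U8}.
Backdoor paths from U7 to U1:
  P1: U7 <- U8 -> U3 -> U1
  P2: U7 <- U8 -> U1
  P3: U7 <- U4 -> U1
The empty set is not sufficient: P1 (U7 <- U8 -> U3 -> U1) has no collider blocking it and no conditioned non-collider, so it is open.
Try {U4, U8}:
  P1: blocked at fork node U8 ∈ conditioning set.
  P2: blocked at fork node U8 ∈ conditioning set.
  P3: blocked at fork node U4 ∈ conditioning set.
{U4, U8} contains no descendant of U7 and blocks every backdoor path.
Every element of {U4, U8} is needed (dropping U4 leaves P3 open; dropping U8 leaves P1 open), so no proper subset is valid.
Among all size-2 subsets of the eligible variables, only {U4, U8} blocks every backdoor path, so it is the unique smallest valid adjustment set.

{U4, U8}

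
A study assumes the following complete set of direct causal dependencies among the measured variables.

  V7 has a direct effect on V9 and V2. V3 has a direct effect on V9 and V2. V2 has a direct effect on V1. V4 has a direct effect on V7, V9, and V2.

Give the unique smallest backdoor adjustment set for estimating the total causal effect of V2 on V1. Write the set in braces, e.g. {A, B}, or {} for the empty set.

{}

Variables eligible for adjustment (non-descendants of V2, excluding V2 and V1): {V3, V4, V7, V9}.
Backdoor paths from V2 to V1:
  (none)
With no backdoor paths the empty set already satisfies the criterion, and it is trivially minimal.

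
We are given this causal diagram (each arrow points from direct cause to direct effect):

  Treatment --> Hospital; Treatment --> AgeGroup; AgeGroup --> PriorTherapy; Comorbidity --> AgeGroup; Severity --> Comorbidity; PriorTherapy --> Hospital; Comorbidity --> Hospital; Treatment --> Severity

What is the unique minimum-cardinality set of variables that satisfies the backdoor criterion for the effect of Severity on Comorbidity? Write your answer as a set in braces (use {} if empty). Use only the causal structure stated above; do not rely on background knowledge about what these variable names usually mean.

{}

Variables eligible for adjustment (non-descendants of Severity, excluding Severity and Comorbidity): {Treatment}.
Backdoor paths from Severity to Comorbidity:
  P1: Severity <- Treatment -> AgeGroup <- Comorbidity
  P2: Severity <- Treatment -> AgeGroup -> PriorTherapy -> Hospital <- Comorbidity
  P3: Severity <- Treatment -> Hospital <- Comorbidity
  P4: Severity <- Treatment -> Hospital <- PriorTherapy <- AgeGroup <- Comorbidity
Each backdoor path contains an unconditioned collider, so every path is already blocked with the empty conditioning set:
  P1: blocked at collider AgeGroup (neither it nor any descendant is in the conditioning set).
  P2: blocked at collider Hospital (neither it nor any descendant is in the conditioning set).
  P3: blocked at collider Hospital (neither it nor any descendant is in the conditioning set).
  P4: blocked at collider Hospital (neither it nor any descendant is in the conditioning set).
The empty set is therefore the unique smallest valid set.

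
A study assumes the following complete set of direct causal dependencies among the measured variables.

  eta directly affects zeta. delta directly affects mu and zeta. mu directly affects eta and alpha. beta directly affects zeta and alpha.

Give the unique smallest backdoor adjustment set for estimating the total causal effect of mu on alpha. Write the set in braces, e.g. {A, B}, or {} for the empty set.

{}

Variables eligible for adjustment (non-descendants of mu, excluding mu and alpha): {beta, delta}.
Backdoor paths from mu to alpha:
  P1: mu <- delta -> zeta <- beta -> alpha
Each backdoor path contains an unconditioned collider, so every path is already blocked with the empty conditioning set:
  P1: blocked at collider zeta (neither it nor any descendant is in the conditioning set).
The empty set is therefore the unique smallest valid set.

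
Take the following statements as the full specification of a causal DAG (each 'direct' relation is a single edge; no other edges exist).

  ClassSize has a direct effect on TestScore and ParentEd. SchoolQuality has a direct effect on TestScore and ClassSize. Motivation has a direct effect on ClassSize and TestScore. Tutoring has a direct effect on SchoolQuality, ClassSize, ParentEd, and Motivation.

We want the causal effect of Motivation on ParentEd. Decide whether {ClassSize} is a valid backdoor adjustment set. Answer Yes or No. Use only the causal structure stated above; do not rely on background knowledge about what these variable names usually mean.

No

Backdoor paths from Motivation to ParentEd (paths whose first edge points into Motivation):
  P1: Motivation <- Tutoring -> SchoolQuality -> ClassSize -> ParentEd
  P2: Motivation <- Tutoring -> SchoolQuality -> TestScore <- ClassSize -> ParentEd
  P3: Motivation <- Tutoring -> ClassSize -> ParentEd
  P4: Motivation <- Tutoring -> ParentEd
Condition 1 (no descendant of Motivation in the set): FAILS — ClassSize is a descendant of Motivation.
Condition 2 (every backdoor path blocked by {ClassSize}):
  P1: blocked at chain node ClassSize ∈ conditioning set.
  P2: blocked at collider TestScore (neither it nor any descendant is in the conditioning set).
  P3: blocked at chain node ClassSize ∈ conditioning set.
  P4: open — no interior node is in the conditioning set.
{ClassSize} does not satisfy the backdoor criterion.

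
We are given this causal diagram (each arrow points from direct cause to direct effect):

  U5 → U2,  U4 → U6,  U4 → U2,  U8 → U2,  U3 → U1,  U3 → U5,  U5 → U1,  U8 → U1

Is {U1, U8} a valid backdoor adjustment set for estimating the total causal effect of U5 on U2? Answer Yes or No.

Backdoor paths from U5 to U2 (paths whose first edge points into U5):
  P1: U5 <- U3 -> U1 <- U8 -> U2
Condition 1 (no descendant of U5 in the set): FAILS — U1 is a descendant of U5.
Condition 2 (every backdoor path blocked by {U1, U8}):
  P1: blocked at fork node U8 ∈ conditioning set.
{U1, U8} does not satisfy the backdoor criterion.

No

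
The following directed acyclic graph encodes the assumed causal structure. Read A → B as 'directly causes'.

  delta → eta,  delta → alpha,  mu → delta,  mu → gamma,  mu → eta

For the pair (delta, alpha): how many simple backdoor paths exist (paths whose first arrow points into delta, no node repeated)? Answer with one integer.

A backdoor path from delta to alpha is any simple undirected path whose first edge points into delta (i.e. leaves delta via a parent).
Parents of delta: {mu}.
No simple path from any parent of delta reaches alpha without revisiting delta, so there are no backdoor paths.

0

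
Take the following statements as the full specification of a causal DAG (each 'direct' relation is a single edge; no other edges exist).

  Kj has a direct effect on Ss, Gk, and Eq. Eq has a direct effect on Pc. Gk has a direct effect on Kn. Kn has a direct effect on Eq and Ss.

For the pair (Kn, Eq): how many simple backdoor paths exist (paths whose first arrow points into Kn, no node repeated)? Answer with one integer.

1

A backdoor path from Kn to Eq is any simple undirected path whose first edge points into Kn (i.e. leaves Kn via a parent).
Parents of Kn: {Gk}.
Enumerating:
  P1: Kn <- Gk <- Kj -> Eq
That exhausts the simple backdoor paths. Count: 1.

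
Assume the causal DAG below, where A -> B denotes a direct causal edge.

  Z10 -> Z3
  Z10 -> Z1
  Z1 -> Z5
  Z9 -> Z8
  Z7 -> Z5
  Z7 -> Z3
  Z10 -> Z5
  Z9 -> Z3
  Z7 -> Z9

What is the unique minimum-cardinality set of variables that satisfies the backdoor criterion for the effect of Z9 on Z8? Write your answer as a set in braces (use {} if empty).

Variables eligible for adjustment (non-descendants of Z9, excluding Z9 and Z8): {Z1, Z10, Z5, Z7}.
Backdoor paths from Z9 to Z8:
  (none)
With no backdoor paths the empty set already satisfies the criterion, and it is trivially minimal.

{}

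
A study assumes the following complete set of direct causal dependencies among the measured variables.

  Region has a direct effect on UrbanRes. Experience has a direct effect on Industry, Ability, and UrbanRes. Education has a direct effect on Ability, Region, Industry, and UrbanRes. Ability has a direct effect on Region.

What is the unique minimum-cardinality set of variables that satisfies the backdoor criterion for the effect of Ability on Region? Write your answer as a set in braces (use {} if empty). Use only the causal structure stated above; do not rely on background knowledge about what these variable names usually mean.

Variables eligible for adjustment (non-descendants of Ability, excluding Ability and Region): {Education, Experience, Industry}.
Backdoor paths from Ability to Region:
  P1: Ability <- Experience -> Industry <- Education -> Region
  P2: Ability <- Experience -> Industry <- Education -> UrbanRes <- Region
  P3: Ability <- Experience -> UrbanRes <- Education -> Region
  P4: Ability <- Experience -> UrbanRes <- Region
  P5: Ability <- Education -> Region
  P6: Ability <- Education -> Industry <- Experience -> UrbanRes <- Region
  P7: Ability <- Education -> UrbanRes <- Region
The empty set is not sufficient: P5 (Ability <- Education -> Region) has no collider blocking it and no conditioned non-collider, so it is open.
Try {Education}:
  P1: blocked at collider Industry (neither it nor any descendant is in the conditioning set).
  P2: blocked at collider Industry (neither it nor any descendant is in the conditioning set).
  P3: blocked at collider UrbanRes (neither it nor any descendant is in the conditioning set).
  P4: blocked at collider UrbanRes (neither it nor any descendant is in the conditioning set).
  P5: blocked at fork node Education ∈ conditioning set.
  P6: blocked at fork node Education ∈ conditioning set.
  P7: blocked at fork node Education ∈ conditioning set.
{Education} contains no descendant of Ability and blocks every backdoor path.
No other singleton works — e.g. {Experience} leaves P5 open — so {Education} is the unique smallest valid adjustment set.

{Education}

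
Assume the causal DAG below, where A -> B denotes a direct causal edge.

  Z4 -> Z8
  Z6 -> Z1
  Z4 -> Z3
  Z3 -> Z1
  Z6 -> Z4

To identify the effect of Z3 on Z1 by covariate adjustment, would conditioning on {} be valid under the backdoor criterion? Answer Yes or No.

Backdoor paths from Z3 to Z1 (paths whose first edge points into Z3):
  P1: Z3 <- Z4 <- Z6 -> Z1
Condition 1 (no descendant of Z3 in the set): holds — descendants of Z3 are {Z1}; none are in {}.
Condition 2 (every backdoor path blocked by {}):
  P1: open — no interior node is in the conditioning set.
{} does not satisfy the backdoor criterion.

No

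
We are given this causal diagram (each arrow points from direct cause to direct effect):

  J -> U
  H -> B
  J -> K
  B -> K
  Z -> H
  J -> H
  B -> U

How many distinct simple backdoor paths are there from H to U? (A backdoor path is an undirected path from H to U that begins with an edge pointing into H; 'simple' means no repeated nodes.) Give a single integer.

2

A backdoor path from H to U is any simple undirected path whose first edge points into H (i.e. leaves H via a parent).
Parents of H: {J, Z}.
Enumerating:
  P1: H <- J -> U
  P2: H <- J -> K <- B -> U
That exhausts the simple backdoor paths. Count: 2.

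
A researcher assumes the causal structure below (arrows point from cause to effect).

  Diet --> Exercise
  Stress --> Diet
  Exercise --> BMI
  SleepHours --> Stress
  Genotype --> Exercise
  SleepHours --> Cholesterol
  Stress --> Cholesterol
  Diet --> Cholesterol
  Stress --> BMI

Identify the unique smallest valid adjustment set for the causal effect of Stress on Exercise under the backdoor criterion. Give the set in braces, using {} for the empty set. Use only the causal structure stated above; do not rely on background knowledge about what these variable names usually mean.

Variables eligible for adjustment (non-descendants of Stress, excluding Stress and Exercise): {Genotype, SleepHours}.
Backdoor paths from Stress to Exercise:
  P1: Stress <- SleepHours -> Cholesterol <- Diet -> Exercise
Each backdoor path contains an unconditioned collider, so every path is already blocked with the empty conditioning set:
  P1: blocked at collider Cholesterol (neither it nor any descendant is in the conditioning set).
The empty set is therefore the unique smallest valid set.

{}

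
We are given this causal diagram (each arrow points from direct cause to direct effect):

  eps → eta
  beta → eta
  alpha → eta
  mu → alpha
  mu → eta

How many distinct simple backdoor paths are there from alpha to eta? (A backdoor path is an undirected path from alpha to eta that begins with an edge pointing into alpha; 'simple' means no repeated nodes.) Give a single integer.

1

A backdoor path from alpha to eta is any simple undirected path whose first edge points into alpha (i.e. leaves alpha via a parent).
Parents of alpha: {mu}.
Enumerating:
  P1: alpha <- mu -> eta
That exhausts the simple backdoor paths. Count: 1.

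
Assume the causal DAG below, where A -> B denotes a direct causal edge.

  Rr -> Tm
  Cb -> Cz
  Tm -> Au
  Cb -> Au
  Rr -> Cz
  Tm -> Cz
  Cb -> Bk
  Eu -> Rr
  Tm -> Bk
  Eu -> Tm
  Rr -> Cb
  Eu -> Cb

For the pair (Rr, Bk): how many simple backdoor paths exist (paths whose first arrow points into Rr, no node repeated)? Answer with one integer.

A backdoor path from Rr to Bk is any simple undirected path whose first edge points into Rr (i.e. leaves Rr via a parent).
Parents of Rr: {Eu}.
Enumerating:
  P1: Rr <- Eu -> Cb -> Bk
  P2: Rr <- Eu -> Cb -> Cz <- Tm -> Bk
  P3: Rr <- Eu -> Cb -> Au <- Tm -> Bk
  P4: Rr <- Eu -> Tm -> Bk
  P5: Rr <- Eu -> Tm -> Cz <- Cb -> Bk
  P6: Rr <- Eu -> Tm -> Au <- Cb -> Bk
That exhausts the simple backdoor paths. Count: 6.

6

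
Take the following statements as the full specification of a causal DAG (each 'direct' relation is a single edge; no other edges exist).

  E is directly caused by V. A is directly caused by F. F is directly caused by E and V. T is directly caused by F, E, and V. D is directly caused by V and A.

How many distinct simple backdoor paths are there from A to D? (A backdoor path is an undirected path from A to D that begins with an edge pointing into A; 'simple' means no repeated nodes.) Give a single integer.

5

A backdoor path from A to D is any simple undirected path whose first edge points into A (i.e. leaves A via a parent).
Parents of A: {F}.
Enumerating:
  P1: A <- F <- V -> D
  P2: A <- F <- E <- V -> D
  P3: A <- F <- E -> T <- V -> D
  P4: A <- F -> T <- V -> D
  P5: A <- F -> T <- E <- V -> D
That exhausts the simple backdoor paths. Count: 5.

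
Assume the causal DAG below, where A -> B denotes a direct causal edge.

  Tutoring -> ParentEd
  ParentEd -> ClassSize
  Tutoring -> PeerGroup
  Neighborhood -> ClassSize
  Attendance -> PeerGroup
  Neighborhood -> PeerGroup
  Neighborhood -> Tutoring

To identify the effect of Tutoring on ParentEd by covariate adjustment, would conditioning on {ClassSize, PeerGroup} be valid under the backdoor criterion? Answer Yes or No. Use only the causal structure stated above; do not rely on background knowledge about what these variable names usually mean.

No

Backdoor paths from Tutoring to ParentEd (paths whose first edge points into Tutoring):
  P1: Tutoring <- Neighborhood -> ClassSize <- ParentEd
Condition 1 (no descendant of Tutoring in the set): FAILS — ClassSize and PeerGroup are descendants of Tutoring.
Condition 2 (every backdoor path blocked by {ClassSize, PeerGroup}):
  P1: open — collider(s) ClassSize are conditioned on (or have a conditioned descendant) and no non-collider on the path is in the set.
{ClassSize, PeerGroup} does not satisfy the backdoor criterion.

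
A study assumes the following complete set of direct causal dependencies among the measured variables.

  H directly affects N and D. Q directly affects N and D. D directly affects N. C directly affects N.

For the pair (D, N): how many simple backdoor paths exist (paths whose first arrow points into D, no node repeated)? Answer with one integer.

2

A backdoor path from D to N is any simple undirected path whose first edge points into D (i.e. leaves D via a parent).
Parents of D: {H, Q}.
Enumerating:
  P1: D <- Q -> N
  P2: D <- H -> N
That exhausts the simple backdoor paths. Count: 2.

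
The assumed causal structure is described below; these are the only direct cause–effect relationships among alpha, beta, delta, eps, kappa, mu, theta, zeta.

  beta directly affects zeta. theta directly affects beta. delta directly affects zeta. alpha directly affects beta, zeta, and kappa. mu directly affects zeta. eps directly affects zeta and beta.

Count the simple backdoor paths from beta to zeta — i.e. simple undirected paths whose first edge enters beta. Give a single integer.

A backdoor path from beta to zeta is any simple undirected path whose first edge points into beta (i.e. leaves beta via a parent).
Parents of beta: {alpha, eps, theta}.
Enumerating:
  P1: beta <- eps -> zeta
  P2: beta <- alpha -> zeta
That exhausts the simple backdoor paths. Count: 2.

2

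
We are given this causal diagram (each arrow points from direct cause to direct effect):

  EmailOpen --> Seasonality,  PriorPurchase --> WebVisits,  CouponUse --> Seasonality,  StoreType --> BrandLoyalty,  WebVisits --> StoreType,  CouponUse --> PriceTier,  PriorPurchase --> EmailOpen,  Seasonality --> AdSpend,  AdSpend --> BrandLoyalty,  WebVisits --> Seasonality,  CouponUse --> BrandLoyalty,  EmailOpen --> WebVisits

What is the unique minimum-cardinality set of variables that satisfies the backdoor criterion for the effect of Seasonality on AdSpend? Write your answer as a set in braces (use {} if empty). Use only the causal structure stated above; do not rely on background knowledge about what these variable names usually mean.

{}

Variables eligible for adjustment (non-descendants of Seasonality, excluding Seasonality and AdSpend): {CouponUse, EmailOpen, PriceTier, PriorPurchase, StoreType, WebVisits}.
Backdoor paths from Seasonality to AdSpend:
  P1: Seasonality <- EmailOpen <- PriorPurchase -> WebVisits -> StoreType -> BrandLoyalty <- AdSpend
  P2: Seasonality <- EmailOpen -> WebVisits -> StoreType -> BrandLoyalty <- AdSpend
  P3: Seasonality <- CouponUse -> BrandLoyalty <- AdSpend
  P4: Seasonality <- WebVisits -> StoreType -> BrandLoyalty <- AdSpend
Each backdoor path contains an unconditioned collider, so every path is already blocked with the empty conditioning set:
  P1: blocked at collider BrandLoyalty (neither it nor any descendant is in the conditioning set).
  P2: blocked at collider BrandLoyalty (neither it nor any descendant is in the conditioning set).
  P3: blocked at collider BrandLoyalty (neither it nor any descendant is in the conditioning set).
  P4: blocked at collider BrandLoyalty (neither it nor any descendant is in the conditioning set).
The empty set is therefore the unique smallest valid set.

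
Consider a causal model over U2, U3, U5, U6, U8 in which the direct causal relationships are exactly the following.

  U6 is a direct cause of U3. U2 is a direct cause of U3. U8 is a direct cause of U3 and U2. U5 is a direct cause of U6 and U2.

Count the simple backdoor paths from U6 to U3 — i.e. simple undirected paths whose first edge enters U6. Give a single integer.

A backdoor path from U6 to U3 is any simple undirected path whose first edge points into U6 (i.e. leaves U6 via a parent).
Parents of U6: {U5}.
Enumerating:
  P1: U6 <- U5 -> U2 <- U8 -> U3
  P2: U6 <- U5 -> U2 -> U3
That exhausts the simple backdoor paths. Count: 2.

2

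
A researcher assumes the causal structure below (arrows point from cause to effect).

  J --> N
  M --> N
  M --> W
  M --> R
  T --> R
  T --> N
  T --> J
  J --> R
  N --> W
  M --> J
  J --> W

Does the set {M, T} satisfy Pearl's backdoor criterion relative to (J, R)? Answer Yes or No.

Backdoor paths from J to R (paths whose first edge points into J):
  P1: J <- M -> R
  P2: J <- M -> N <- T -> R
  P3: J <- M -> W <- N <- T -> R
  P4: J <- T -> R
  P5: J <- T -> N <- M -> R
  P6: J <- T -> N -> W <- M -> R
Condition 1 (no descendant of J in the set): holds — descendants of J are {N, R, W}; none are in {M, T}.
Condition 2 (every backdoor path blocked by {M, T}):
  P1: blocked at fork node M ∈ conditioning set.
  P2: blocked at fork node M ∈ conditioning set.
  P3: blocked at fork node M ∈ conditioning set.
  P4: blocked at fork node T ∈ conditioning set.
  P5: blocked at fork node T ∈ conditioning set.
  P6: blocked at fork node T ∈ conditioning set.
{M, T} satisfies the backdoor criterion.

Yes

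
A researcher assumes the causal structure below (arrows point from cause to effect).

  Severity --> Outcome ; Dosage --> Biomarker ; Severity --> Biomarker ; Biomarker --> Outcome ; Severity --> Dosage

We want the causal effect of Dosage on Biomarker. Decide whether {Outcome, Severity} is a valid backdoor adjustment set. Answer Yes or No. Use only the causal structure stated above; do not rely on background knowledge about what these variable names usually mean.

Backdoor paths from Dosage to Biomarker (paths whose first edge points into Dosage):
  P1: Dosage <- Severity -> Biomarker
  P2: Dosage <- Severity -> Outcome <- Biomarker
Condition 1 (no descendant of Dosage in the set): FAILS — Outcome is a descendant of Dosage.
Condition 2 (every backdoor path blocked by {Outcome, Severity}):
  P1: blocked at fork node Severity ∈ conditioning set.
  P2: blocked at fork node Severity ∈ conditioning set.
{Outcome, Severity} does not satisfy the backdoor criterion.

No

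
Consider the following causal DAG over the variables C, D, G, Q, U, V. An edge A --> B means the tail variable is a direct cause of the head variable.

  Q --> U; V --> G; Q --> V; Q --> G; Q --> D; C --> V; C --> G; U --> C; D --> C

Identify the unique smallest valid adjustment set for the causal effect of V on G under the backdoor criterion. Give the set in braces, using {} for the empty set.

Variables eligible for adjustment (non-descendants of V, excluding V and G): {C, D, Q, U}.
Backdoor paths from V to G:
  P1: V <- Q -> D -> C -> G
  P2: V <- Q -> U -> C -> G
  P3: V <- Q -> G
  P4: V <- C <- D <- Q -> G
  P5: V <- C <- U <- Q -> G
  P6: V <- C -> G
The empty set is not sufficient: P1 (V <- Q -> D -> C -> G) has no collider blocking it and no conditioned non-collider, so it is open.
Try {C, Q}:
  P1: blocked at fork node Q ∈ conditioning set.
  P2: blocked at fork node Q ∈ conditioning set.
  P3: blocked at fork node Q ∈ conditioning set.
  P4: blocked at chain node C ∈ conditioning set.
  P5: blocked at chain node C ∈ conditioning set.
  P6: blocked at fork node C ∈ conditioning set.
{C, Q} contains no descendant of V and blocks every backdoor path.
Every element of {C, Q} is needed (dropping C leaves P6 open; dropping Q leaves P3 open), so no proper subset is valid.
Among all size-2 subsets of the eligible variables, only {C, Q} blocks every backdoor path, so it is the unique smallest valid adjustment set.

{C, Q}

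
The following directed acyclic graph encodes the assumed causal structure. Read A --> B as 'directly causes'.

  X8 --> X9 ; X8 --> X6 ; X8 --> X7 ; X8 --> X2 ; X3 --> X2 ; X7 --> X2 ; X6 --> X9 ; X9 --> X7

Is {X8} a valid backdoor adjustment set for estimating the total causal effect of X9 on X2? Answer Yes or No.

Backdoor paths from X9 to X2 (paths whose first edge points into X9):
  P1: X9 <- X8 -> X7 -> X2
  P2: X9 <- X8 -> X2
  P3: X9 <- X6 <- X8 -> X7 -> X2
  P4: X9 <- X6 <- X8 -> X2
Condition 1 (no descendant of X9 in the set): holds — descendants of X9 are {X2, X7}; none are in {X8}.
Condition 2 (every backdoor path blocked by {X8}):
  P1: blocked at fork node X8 ∈ conditioning set.
  P2: blocked at fork node X8 ∈ conditioning set.
  P3: blocked at fork node X8 ∈ conditioning set.
  P4: blocked at fork node X8 ∈ conditioning set.
{X8} satisfies the backdoor criterion.

Yes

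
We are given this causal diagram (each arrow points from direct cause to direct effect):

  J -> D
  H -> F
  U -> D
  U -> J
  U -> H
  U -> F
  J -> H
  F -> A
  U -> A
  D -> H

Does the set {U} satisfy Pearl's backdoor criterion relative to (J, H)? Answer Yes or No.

Backdoor paths from J to H (paths whose first edge points into J):
  P1: J <- U -> D -> H
  P2: J <- U -> H
  P3: J <- U -> F <- H
  P4: J <- U -> A <- F <- H
Condition 1 (no descendant of J in the set): holds — descendants of J are {A, D, F, H}; none are in {U}.
Condition 2 (every backdoor path blocked by {U}):
  P1: blocked at fork node U ∈ conditioning set.
  P2: blocked at fork node U ∈ conditioning set.
  P3: blocked at fork node U ∈ conditioning set.
  P4: blocked at fork node U ∈ conditioning set.
{U} satisfies the backdoor criterion.

Yes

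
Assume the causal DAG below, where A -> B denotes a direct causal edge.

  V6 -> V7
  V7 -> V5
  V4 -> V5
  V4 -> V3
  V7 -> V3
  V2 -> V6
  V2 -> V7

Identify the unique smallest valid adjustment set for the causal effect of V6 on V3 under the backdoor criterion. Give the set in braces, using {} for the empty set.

{V2}

Variables eligible for adjustment (non-descendants of V6, excluding V6 and V3): {V2, V4}.
Backdoor paths from V6 to V3:
  P1: V6 <- V2 -> V7 -> V5 <- V4 -> V3
  P2: V6 <- V2 -> V7 -> V3
The empty set is not sufficient: P2 (V6 <- V2 -> V7 -> V3) has no collider blocking it and no conditioned non-collider, so it is open.
Try {V2}:
  P1: blocked at fork node V2 ∈ conditioning set.
  P2: blocked at fork node V2 ∈ conditioning set.
{V2} contains no descendant of V6 and blocks every backdoor path.
No other singleton works — e.g. {V4} leaves P2 open — so {V2} is the unique smallest valid adjustment set.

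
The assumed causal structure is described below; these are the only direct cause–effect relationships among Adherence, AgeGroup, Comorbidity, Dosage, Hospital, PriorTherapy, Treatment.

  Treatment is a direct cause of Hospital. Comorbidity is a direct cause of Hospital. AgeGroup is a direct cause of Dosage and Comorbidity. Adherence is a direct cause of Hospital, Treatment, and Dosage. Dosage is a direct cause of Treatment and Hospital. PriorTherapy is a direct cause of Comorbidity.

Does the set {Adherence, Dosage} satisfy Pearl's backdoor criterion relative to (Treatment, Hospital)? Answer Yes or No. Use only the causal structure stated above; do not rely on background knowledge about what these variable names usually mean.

Yes

Backdoor paths from Treatment to Hospital (paths whose first edge points into Treatment):
  P1: Treatment <- Adherence -> Dosage <- AgeGroup -> Comorbidity -> Hospital
  P2: Treatment <- Adherence -> Dosage -> Hospital
  P3: Treatment <- Adherence -> Hospital
  P4: Treatment <- Dosage <- AgeGroup -> Comorbidity -> Hospital
  P5: Treatment <- Dosage <- Adherence -> Hospital
  P6: Treatment <- Dosage -> Hospital
Condition 1 (no descendant of Treatment in the set): holds — descendants of Treatment are {Hospital}; none are in {Adherence, Dosage}.
Condition 2 (every backdoor path blocked by {Adherence, Dosage}):
  P1: blocked at fork node Adherence ∈ conditioning set.
  P2: blocked at fork node Adherence ∈ conditioning set.
  P3: blocked at fork node Adherence ∈ conditioning set.
  P4: blocked at chain node Dosage ∈ conditioning set.
  P5: blocked at chain node Dosage ∈ conditioning set.
  P6: blocked at fork node Dosage ∈ conditioning set.
{Adherence, Dosage} satisfies the backdoor criterion.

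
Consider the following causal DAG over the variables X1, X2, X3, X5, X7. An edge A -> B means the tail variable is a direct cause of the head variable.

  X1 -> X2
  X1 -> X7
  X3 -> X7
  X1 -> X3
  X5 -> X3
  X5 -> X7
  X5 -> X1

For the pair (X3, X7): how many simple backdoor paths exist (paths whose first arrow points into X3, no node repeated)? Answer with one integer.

4

A backdoor path from X3 to X7 is any simple undirected path whose first edge points into X3 (i.e. leaves X3 via a parent).
Parents of X3: {X1, X5}.
Enumerating:
  P1: X3 <- X5 -> X1 -> X7
  P2: X3 <- X5 -> X7
  P3: X3 <- X1 <- X5 -> X7
  P4: X3 <- X1 -> X7
That exhausts the simple backdoor paths. Count: 4.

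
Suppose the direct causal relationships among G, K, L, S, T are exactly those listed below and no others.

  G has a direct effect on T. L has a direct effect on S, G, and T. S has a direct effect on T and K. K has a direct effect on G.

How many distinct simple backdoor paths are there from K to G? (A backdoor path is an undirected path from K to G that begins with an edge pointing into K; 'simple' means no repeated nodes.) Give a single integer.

4

A backdoor path from K to G is any simple undirected path whose first edge points into K (i.e. leaves K via a parent).
Parents of K: {S}.
Enumerating:
  P1: K <- S <- L -> G
  P2: K <- S <- L -> T <- G
  P3: K <- S -> T <- L -> G
  P4: K <- S -> T <- G
That exhausts the simple backdoor paths. Count: 4.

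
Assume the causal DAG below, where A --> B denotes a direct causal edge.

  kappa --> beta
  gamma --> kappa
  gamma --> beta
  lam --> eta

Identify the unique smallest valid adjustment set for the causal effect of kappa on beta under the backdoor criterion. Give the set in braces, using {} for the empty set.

{gamma}

Variables eligible for adjustment (non-descendants of kappa, excluding kappa and beta): {eta, gamma, lam}.
Backdoor paths from kappa to beta:
  P1: kappa <- gamma -> beta
The empty set is not sufficient: P1 (kappa <- gamma -> beta) has no collider blocking it and no conditioned non-collider, so it is open.
Try {gamma}:
  P1: blocked at fork node gamma ∈ conditioning set.
{gamma} contains no descendant of kappa and blocks every backdoor path.
No other singleton works — e.g. {lam} leaves P1 open — so {gamma} is the unique smallest valid adjustment set.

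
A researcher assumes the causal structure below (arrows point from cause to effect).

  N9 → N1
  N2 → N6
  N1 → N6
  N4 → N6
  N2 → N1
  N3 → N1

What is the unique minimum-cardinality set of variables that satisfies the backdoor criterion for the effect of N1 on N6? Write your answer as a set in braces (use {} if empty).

{N2}

Variables eligible for adjustment (non-descendants of N1, excluding N1 and N6): {N2, N3, N4, N9}.
Backdoor paths from N1 to N6:
  P1: N1 <- N2 -> N6
The empty set is not sufficient: P1 (N1 <- N2 -> N6) has no collider blocking it and no conditioned non-collider, so it is open.
Try {N2}:
  P1: blocked at fork node N2 ∈ conditioning set.
{N2} contains no descendant of N1 and blocks every backdoor path.
No other singleton works — e.g. {N4} leaves P1 open — so {N2} is the unique smallest valid adjustment set.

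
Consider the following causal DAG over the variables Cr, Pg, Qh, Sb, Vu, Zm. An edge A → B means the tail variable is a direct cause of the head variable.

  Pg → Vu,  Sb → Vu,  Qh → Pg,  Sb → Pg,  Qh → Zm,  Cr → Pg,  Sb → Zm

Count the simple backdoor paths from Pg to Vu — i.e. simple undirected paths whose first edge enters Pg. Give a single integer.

A backdoor path from Pg to Vu is any simple undirected path whose first edge points into Pg (i.e. leaves Pg via a parent).
Parents of Pg: {Cr, Qh, Sb}.
Enumerating:
  P1: Pg <- Qh -> Zm <- Sb -> Vu
  P2: Pg <- Sb -> Vu
That exhausts the simple backdoor paths. Count: 2.

2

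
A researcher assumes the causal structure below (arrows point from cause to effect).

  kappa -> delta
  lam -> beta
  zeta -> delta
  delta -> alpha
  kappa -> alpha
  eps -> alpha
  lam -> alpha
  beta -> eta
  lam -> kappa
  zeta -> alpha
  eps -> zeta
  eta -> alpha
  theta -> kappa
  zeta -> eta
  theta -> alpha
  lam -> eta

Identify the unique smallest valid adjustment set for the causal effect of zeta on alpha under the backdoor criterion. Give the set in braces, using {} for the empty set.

{eps}

Variables eligible for adjustment (non-descendants of zeta, excluding zeta and alpha): {beta, eps, kappa, lam, theta}.
Backdoor paths from zeta to alpha:
  P1: zeta <- eps -> alpha
The empty set is not sufficient: P1 (zeta <- eps -> alpha) has no collider blocking it and no conditioned non-collider, so it is open.
Try {eps}:
  P1: blocked at fork node eps ∈ conditioning set.
{eps} contains no descendant of zeta and blocks every backdoor path.
No other singleton works — e.g. {theta} leaves P1 open — so {eps} is the unique smallest valid adjustment set.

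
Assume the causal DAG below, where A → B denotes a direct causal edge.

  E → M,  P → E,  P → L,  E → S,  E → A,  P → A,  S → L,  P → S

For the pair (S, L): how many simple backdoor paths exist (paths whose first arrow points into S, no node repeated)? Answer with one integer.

A backdoor path from S to L is any simple undirected path whose first edge points into S (i.e. leaves S via a parent).
Parents of S: {E, P}.
Enumerating:
  P1: S <- P -> L
  P2: S <- E <- P -> L
  P3: S <- E -> A <- P -> L
That exhausts the simple backdoor paths. Count: 3.

3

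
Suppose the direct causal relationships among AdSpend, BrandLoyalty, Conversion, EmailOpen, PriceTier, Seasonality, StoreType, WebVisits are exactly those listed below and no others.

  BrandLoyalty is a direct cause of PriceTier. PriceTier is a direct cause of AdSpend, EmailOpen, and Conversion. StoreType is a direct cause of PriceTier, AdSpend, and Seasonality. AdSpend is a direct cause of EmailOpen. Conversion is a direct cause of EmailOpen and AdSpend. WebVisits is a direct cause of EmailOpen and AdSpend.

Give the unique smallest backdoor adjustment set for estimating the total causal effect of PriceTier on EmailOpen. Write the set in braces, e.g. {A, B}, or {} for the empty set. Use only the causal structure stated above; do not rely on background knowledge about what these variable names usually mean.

{StoreType}

Variables eligible for adjustment (non-descendants of PriceTier, excluding PriceTier and EmailOpen): {BrandLoyalty, Seasonality, StoreType, WebVisits}.
Backdoor paths from PriceTier to EmailOpen:
  P1: PriceTier <- StoreType -> AdSpend <- WebVisits -> EmailOpen
  P2: PriceTier <- StoreType -> AdSpend <- Conversion -> EmailOpen
  P3: PriceTier <- StoreType -> AdSpend -> EmailOpen
The empty set is not sufficient: P3 (PriceTier <- StoreType -> AdSpend -> EmailOpen) has no collider blocking it and no conditioned non-collider, so it is open.
Try {StoreType}:
  P1: blocked at fork node StoreType ∈ conditioning set.
  P2: blocked at fork node StoreType ∈ conditioning set.
  P3: blocked at fork node StoreType ∈ conditioning set.
{StoreType} contains no descendant of PriceTier and blocks every backdoor path.
No other singleton works — e.g. {BrandLoyalty} leaves P3 open — so {StoreType} is the unique smallest valid adjustment set.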